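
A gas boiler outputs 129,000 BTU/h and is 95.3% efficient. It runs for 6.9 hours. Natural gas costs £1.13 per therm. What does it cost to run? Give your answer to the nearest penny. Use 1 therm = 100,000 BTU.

Heat delivered = 129,000 BTU/h × 6.9 h = 890,100 BTU
Gas input = 890,100 / 0.953 = 933,998 BTU
= 933,998 / 100,000 = 9.34 therm
Cost = 9.34 × £1.13/therm = £10.55

£10.55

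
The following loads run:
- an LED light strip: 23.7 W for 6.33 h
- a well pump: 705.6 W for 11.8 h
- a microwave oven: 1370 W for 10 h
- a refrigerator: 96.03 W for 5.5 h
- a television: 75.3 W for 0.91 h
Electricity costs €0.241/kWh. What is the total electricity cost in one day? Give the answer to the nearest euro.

LED light strip: 23.7 W × 6.33 h = 150 Wh = 0.15 kWh
well pump: 705.6 W × 11.8 h = 8,326 Wh = 8.326 kWh
microwave oven: 1370 W × 10 h = 13,700 Wh = 13.7 kWh
refrigerator: 96.03 W × 5.5 h = 528 Wh = 0.5282 kWh
television: 75.3 W × 0.91 h = 69 Wh = 0.06852 kWh
Total energy = 0.15 + 8.326 + 13.7 + 0.5282 + 0.06852 = 22.77 kWh
Cost = 22.77 kWh × €0.241 = €5.49 ≈ €5

€5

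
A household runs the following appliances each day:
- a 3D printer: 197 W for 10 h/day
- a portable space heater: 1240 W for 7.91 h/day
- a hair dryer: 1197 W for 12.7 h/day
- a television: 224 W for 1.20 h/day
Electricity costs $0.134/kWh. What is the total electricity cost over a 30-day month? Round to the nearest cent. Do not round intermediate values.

$109.54

3D printer: 197 W × 10 h × 30 d = 59,100 Wh = 59.1 kWh
portable space heater: 1240 W × 7.91 h × 30 d = 294,252 Wh = 294.3 kWh
hair dryer: 1197 W × 12.7 h × 30 d = 456,057 Wh = 456.1 kWh
television: 224 W × 1.20 h × 30 d = 8,064 Wh = 8.064 kWh
Total energy = 59.1 + 294.3 + 456.1 + 8.064 = 817.5 kWh
Cost = 817.5 kWh × $0.134 = $109.54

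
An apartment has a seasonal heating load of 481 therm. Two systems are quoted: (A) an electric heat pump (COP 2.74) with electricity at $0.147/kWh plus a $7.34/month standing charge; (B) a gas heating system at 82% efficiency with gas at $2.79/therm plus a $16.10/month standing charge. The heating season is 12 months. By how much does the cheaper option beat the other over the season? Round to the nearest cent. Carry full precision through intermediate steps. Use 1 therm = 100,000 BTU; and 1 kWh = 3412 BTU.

$985.38

Heat load = 481 therm × 100,000 = 48,100,000 BTU
Gas: input = 48,100,000 / 0.820 = 58,658,537 BTU = 586.6 therm → 586.6 × $2.79 = $1,636.57; + 12 × $16.10 standing = $1,829.77
Heat pump: 48,100,000 BTU / 3412 = 14,100 kWh heat; / 2.74 = 5,145 kWh in → × $0.147 = $756.32; + 12 × $7.34 standing = $844.40
Difference = |$1,829.77 − $844.40| = $985.38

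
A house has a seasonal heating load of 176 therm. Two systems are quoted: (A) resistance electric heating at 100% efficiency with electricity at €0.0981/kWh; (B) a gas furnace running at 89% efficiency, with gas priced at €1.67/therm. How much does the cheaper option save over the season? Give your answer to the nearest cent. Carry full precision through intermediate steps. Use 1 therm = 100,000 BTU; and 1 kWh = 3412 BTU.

Heat load = 176 therm × 100,000 = 17,600,000 BTU
Gas: input = 17,600,000 / 0.890 = 19,775,281 BTU = 197.8 therm → 197.8 × €1.67 = €330.25
Electric: 17,600,000 BTU / 3412 = 5,158 kWh → × €0.0981 = €506.03
Difference = |€330.25 − €506.03| = €175.78

€175.78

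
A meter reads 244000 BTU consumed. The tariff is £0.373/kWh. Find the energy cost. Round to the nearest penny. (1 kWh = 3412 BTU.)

244000 BTU × (0.00029308 kWh/BTU) = 71.51 kWh
Cost = 71.51 kWh × £0.373/kWh = £26.67

£26.67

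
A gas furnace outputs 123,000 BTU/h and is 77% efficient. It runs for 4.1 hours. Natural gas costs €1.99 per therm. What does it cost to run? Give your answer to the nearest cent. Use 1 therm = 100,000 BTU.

Heat delivered = 123,000 BTU/h × 4.1 h = 504,300 BTU
Gas input = 504,300 / 0.77 = 654,935 BTU
= 654,935 / 100,000 = 6.549 therm
Cost = 6.549 × €1.99/therm = €13.03

€13.03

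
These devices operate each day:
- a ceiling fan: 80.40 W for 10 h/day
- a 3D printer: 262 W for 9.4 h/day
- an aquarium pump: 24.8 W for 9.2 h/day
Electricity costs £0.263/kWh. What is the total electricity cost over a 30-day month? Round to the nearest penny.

£27.58

ceiling fan: 80.40 W × 10 h × 30 d = 24,120 Wh = 24.12 kWh
3D printer: 262 W × 9.4 h × 30 d = 73,884 Wh = 73.88 kWh
aquarium pump: 24.8 W × 9.2 h × 30 d = 6,845 Wh = 6.845 kWh
Total energy = 24.12 + 73.88 + 6.845 = 104.8 kWh
Cost = 104.8 kWh × £0.263 = £27.58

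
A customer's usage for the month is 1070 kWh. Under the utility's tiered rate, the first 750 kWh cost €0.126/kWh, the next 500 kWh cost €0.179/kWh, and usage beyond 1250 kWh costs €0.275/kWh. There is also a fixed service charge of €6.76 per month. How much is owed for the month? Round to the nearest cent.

First 750 kWh × €0.126 = €94.50
Next 320 kWh × €0.179 = €57.28
Remaining tier: 0 kWh (not reached)
Energy charge = €151.78; + service €6.76 = €158.54

€158.54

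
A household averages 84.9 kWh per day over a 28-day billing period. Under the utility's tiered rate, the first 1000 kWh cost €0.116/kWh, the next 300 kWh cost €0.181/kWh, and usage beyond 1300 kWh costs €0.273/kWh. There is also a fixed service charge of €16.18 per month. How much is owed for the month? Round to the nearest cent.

Usage = 84.9 kWh/day × 28 days = 2377.2 kWh
First 1000 kWh × €0.116 = €116.00
Next 300 kWh × €0.181 = €54.30
Remaining 1077.2 kWh × €0.273 = €294.08
Energy charge = €464.38; + service €16.18 = €480.56

€480.56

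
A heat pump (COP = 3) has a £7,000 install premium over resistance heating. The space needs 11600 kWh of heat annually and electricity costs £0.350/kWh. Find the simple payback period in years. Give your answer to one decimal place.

Resistance: 11600 kWh × £0.350 = £4,060.00/yr
Heat pump: 11600 / 3 = 3867 kWh in → × £0.350 = £1,353.33/yr
Annual savings = £2,706.67
Payback = £7,000 / £2,706.67 = 2.59 years

2.6 years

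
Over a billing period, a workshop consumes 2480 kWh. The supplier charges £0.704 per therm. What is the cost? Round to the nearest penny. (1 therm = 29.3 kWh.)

£59.59

2480 kWh × (0.03413 therm/kWh) = 84.64 therm
Cost = 84.64 therm × £0.704/therm = £59.59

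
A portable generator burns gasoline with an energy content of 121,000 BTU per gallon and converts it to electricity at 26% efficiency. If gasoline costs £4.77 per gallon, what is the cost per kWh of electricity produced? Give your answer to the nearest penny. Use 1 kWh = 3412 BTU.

Electrical output per gallon = 121,000 BTU × 0.26 / 3412 BTU/kWh = 9.22 kWh
Cost per kWh = £4.77 / 9.22 kWh = £0.517

£0.52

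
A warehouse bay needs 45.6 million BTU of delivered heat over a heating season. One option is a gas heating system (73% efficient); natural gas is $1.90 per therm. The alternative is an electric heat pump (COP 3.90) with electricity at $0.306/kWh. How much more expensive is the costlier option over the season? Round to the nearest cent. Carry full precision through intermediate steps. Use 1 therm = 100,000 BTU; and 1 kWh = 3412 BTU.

$138.24

Heat load = 45.6 × 10⁶ BTU = 45,600,000 BTU
Gas: input = 45,600,000 / 0.73 = 62,465,753 BTU = 624.7 therm → 624.7 × $1.90 = $1,186.85
Heat pump: 45,600,000 BTU / 3412 = 13,360 kWh heat; / 3.90 = 3,427 kWh in → × $0.306 = $1,048.61
Difference = |$1,186.85 − $1,048.61| = $138.24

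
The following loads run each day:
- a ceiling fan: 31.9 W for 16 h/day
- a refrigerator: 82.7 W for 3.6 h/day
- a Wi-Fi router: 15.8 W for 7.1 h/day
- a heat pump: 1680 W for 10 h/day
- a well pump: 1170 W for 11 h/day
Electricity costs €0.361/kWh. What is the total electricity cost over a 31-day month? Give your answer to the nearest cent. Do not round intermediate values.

€342.34

ceiling fan: 31.9 W × 16 h × 31 d = 15,822 Wh = 15.82 kWh
refrigerator: 82.7 W × 3.6 h × 31 d = 9,229 Wh = 9.229 kWh
Wi-Fi router: 15.8 W × 7.1 h × 31 d = 3,478 Wh = 3.478 kWh
heat pump: 1680 W × 10 h × 31 d = 520,800 Wh = 520.8 kWh
well pump: 1170 W × 11 h × 31 d = 398,970 Wh = 399 kWh
Total energy = 15.82 + 9.229 + 3.478 + 520.8 + 399 = 948.3 kWh
Cost = 948.3 kWh × €0.361 = €342.34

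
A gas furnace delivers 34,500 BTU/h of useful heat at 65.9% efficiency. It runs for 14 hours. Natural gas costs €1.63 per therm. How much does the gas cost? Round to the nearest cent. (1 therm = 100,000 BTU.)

€11.95

Heat delivered = 34,500 BTU/h × 14 h = 483,000 BTU
Gas input = 483,000 / 0.659 = 732,929 BTU
= 732,929 / 100,000 = 7.329 therm
Cost = 7.329 × €1.63/therm = €11.95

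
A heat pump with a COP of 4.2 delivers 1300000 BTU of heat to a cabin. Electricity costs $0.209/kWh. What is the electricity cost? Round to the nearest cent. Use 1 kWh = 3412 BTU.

$18.96

Heat delivered = 1,300,000 BTU / 3412 = 381 kWh
Electrical input = 381 kWh / 4.2 = 90.72 kWh
Cost = 90.72 × $0.209/kWh = $18.96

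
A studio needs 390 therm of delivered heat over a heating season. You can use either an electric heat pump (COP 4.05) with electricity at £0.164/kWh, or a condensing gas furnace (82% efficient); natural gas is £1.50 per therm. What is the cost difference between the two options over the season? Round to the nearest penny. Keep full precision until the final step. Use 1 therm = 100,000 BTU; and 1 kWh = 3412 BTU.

Heat load = 390 therm × 100,000 = 39,000,000 BTU
Gas: input = 39,000,000 / 0.82 = 47,560,976 BTU = 475.6 therm → 475.6 × £1.50 = £713.41
Heat pump: 39,000,000 BTU / 3412 = 11,430 kWh heat; / 4.05 = 2,822 kWh in → × £0.164 = £462.85
Difference = |£713.41 − £462.85| = £250.56

£250.56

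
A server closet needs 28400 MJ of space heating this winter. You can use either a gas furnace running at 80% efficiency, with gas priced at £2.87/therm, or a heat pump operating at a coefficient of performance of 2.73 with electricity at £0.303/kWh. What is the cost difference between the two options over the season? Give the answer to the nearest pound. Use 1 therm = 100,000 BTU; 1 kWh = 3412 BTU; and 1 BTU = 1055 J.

Heat load = 28400 MJ = 28,400,000,000 J / 1055 = 26,919,431 BTU
Gas: input = 26,919,431 / 0.80 = 33,649,289 BTU = 336.5 therm → 336.5 × £2.87 = £965.73
Heat pump: 26,919,431 BTU / 3412 = 7,890 kWh heat; / 2.73 = 2,890 kWh in → × £0.303 = £875.66
Difference = |£965.73 − £875.66| = £90.07 ≈ £90

£90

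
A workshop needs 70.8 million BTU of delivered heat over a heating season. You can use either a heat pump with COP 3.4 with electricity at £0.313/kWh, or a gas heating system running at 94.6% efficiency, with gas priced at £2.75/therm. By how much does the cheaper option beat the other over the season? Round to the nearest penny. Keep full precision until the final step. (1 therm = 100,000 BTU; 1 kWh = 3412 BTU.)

Heat load = 70.8 × 10⁶ BTU = 70,800,000 BTU
Gas: input = 70,800,000 / 0.946 = 74,841,438 BTU = 748.4 therm → 748.4 × £2.75 = £2,058.14
Heat pump: 70,800,000 BTU / 3412 = 20,750 kWh heat; / 3.4 = 6,103 kWh in → × £0.313 = £1,910.25
Difference = |£2,058.14 − £1,910.25| = £147.89

£147.89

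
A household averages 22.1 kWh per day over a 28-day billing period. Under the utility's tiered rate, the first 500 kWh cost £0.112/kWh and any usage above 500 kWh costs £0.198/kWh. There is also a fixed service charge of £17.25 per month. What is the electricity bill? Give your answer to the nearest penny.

£96.77

Usage = 22.1 kWh/day × 28 days = 618.8 kWh
First 500 kWh × £0.112 = £56.00
Remaining 118.8 kWh × £0.198 = £23.52
Energy charge = £79.52; + service £17.25 = £96.77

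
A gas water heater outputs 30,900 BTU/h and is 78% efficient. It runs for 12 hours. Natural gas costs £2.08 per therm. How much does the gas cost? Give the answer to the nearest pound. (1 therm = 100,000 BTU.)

£10

Heat delivered = 30,900 BTU/h × 12 h = 370,800 BTU
Gas input = 370,800 / 0.78 = 475,385 BTU
= 475,385 / 100,000 = 4.754 therm
Cost = 4.754 × £2.08/therm = £9.89 ≈ £10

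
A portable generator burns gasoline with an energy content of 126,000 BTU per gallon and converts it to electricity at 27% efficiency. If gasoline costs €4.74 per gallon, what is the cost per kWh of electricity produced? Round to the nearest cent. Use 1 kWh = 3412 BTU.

€0.48

Electrical output per gallon = 126,000 BTU × 0.27 / 3412 BTU/kWh = 9.971 kWh
Cost per kWh = €4.74 / 9.971 kWh = €0.475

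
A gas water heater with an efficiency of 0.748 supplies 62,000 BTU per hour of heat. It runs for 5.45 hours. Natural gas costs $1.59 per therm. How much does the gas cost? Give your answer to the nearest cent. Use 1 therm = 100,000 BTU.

$7.18

Heat delivered = 62,000 BTU/h × 5.45 h = 337,900 BTU
Gas input = 337,900 / 0.748 = 451,738 BTU
= 451,738 / 100,000 = 4.517 therm
Cost = 4.517 × $1.59/therm = $7.18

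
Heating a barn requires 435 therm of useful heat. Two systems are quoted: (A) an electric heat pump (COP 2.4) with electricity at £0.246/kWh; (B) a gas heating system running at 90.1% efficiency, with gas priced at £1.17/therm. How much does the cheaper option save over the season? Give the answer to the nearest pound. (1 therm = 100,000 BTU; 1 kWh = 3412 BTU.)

£742

Heat load = 435 therm × 100,000 = 43,500,000 BTU
Gas: input = 43,500,000 / 0.901 = 48,279,689 BTU = 482.8 therm → 482.8 × £1.17 = £564.87
Heat pump: 43,500,000 BTU / 3412 = 12,750 kWh heat; / 2.4 = 5,312 kWh in → × £0.246 = £1,306.78
Difference = |£564.87 − £1,306.78| = £741.91 ≈ £742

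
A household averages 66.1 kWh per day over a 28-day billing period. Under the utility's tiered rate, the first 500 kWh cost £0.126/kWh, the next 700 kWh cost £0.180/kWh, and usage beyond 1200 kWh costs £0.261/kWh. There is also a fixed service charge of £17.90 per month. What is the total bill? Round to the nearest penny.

£376.76

Usage = 66.1 kWh/day × 28 days = 1850.8 kWh
First 500 kWh × £0.126 = £63.00
Next 700 kWh × £0.180 = £126.00
Remaining 650.8 kWh × £0.261 = £169.86
Energy charge = £358.86; + service £17.90 = £376.76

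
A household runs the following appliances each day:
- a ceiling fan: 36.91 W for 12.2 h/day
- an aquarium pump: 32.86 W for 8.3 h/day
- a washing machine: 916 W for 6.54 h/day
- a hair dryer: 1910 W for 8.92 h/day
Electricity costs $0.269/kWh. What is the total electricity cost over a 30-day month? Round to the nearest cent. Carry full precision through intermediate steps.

$191.67

ceiling fan: 36.91 W × 12.2 h × 30 d = 13,509 Wh = 13.51 kWh
aquarium pump: 32.86 W × 8.3 h × 30 d = 8,182 Wh = 8.182 kWh
washing machine: 916 W × 6.54 h × 30 d = 179,719 Wh = 179.7 kWh
hair dryer: 1910 W × 8.92 h × 30 d = 511,116 Wh = 511.1 kWh
Total energy = 13.51 + 8.182 + 179.7 + 511.1 = 712.5 kWh
Cost = 712.5 kWh × $0.269 = $191.67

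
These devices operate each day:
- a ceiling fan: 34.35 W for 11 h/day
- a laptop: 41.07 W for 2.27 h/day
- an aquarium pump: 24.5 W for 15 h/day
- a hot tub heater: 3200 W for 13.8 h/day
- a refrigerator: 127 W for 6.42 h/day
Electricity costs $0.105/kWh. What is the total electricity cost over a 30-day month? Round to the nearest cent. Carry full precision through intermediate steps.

ceiling fan: 34.35 W × 11 h × 30 d = 11,336 Wh = 11.34 kWh
laptop: 41.07 W × 2.27 h × 30 d = 2,797 Wh = 2.797 kWh
aquarium pump: 24.5 W × 15 h × 30 d = 11,025 Wh = 11.03 kWh
hot tub heater: 3200 W × 13.8 h × 30 d = 1,324,800 Wh = 1,325 kWh
refrigerator: 127 W × 6.42 h × 30 d = 24,460 Wh = 24.46 kWh
Total energy = 11.34 + 2.797 + 11.03 + 1,325 + 24.46 = 1,374 kWh
Cost = 1,374 kWh × $0.105 = $144.31

$144.31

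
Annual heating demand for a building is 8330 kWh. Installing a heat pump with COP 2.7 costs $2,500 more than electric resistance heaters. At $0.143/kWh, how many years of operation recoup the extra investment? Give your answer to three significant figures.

3.33 years

Resistance: 8330 kWh × $0.143 = $1,191.19/yr
Heat pump: 8330 / 2.7 = 3085 kWh in → × $0.143 = $441.18/yr
Annual savings = $750.01
Payback = $2,500 / $750.01 = 3.33 years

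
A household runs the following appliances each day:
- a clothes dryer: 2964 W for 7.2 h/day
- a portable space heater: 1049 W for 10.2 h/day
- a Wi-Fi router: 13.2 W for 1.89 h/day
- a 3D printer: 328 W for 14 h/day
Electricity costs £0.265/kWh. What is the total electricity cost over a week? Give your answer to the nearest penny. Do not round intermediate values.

clothes dryer: 2964 W × 7.2 h × 7 d = 149,386 Wh = 149.4 kWh
portable space heater: 1049 W × 10.2 h × 7 d = 74,899 Wh = 74.9 kWh
Wi-Fi router: 13.2 W × 1.89 h × 7 d = 175 Wh = 0.1746 kWh
3D printer: 328 W × 14 h × 7 d = 32,144 Wh = 32.14 kWh
Total energy = 149.4 + 74.9 + 0.1746 + 32.14 = 256.6 kWh
Cost = 256.6 kWh × £0.265 = £68.00

£68.00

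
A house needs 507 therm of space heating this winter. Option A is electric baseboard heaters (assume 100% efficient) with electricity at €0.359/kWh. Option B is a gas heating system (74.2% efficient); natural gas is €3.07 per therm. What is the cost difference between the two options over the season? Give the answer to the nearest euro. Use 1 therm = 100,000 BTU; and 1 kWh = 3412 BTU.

Heat load = 507 therm × 100,000 = 50,700,000 BTU
Gas: input = 50,700,000 / 0.742 = 68,328,841 BTU = 683.3 therm → 683.3 × €3.07 = €2,097.70
Electric: 50,700,000 BTU / 3412 = 14,860 kWh → × €0.359 = €5,334.50
Difference = |€2,097.70 − €5,334.50| = €3,236.80 ≈ €3237

€3237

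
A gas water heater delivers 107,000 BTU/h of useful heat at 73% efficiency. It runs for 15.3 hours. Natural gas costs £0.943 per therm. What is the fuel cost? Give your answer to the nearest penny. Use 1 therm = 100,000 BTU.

Heat delivered = 107,000 BTU/h × 15.3 h = 1,637,100 BTU
Gas input = 1,637,100 / 0.73 = 2,242,603 BTU
= 2,242,603 / 100,000 = 22.43 therm
Cost = 22.43 × £0.943/therm = £21.15

£21.15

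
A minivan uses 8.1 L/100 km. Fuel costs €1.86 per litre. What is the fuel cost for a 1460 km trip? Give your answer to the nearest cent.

Fuel = 8.1 L/100 km × 1460 km / 100 = 118.3 L
Cost = 118.3 L × €1.86/L = €219.96

€219.96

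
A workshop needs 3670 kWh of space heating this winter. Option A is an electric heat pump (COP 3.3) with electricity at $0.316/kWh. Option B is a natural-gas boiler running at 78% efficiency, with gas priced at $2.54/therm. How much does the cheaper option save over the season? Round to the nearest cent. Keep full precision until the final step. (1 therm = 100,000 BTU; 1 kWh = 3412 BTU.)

$56.34

Heat load = 3670 kWh × 3412 = 12,522,040 BTU
Gas: input = 12,522,040 / 0.78 = 16,053,897 BTU = 160.5 therm → 160.5 × $2.54 = $407.77
Heat pump: 12,522,040 BTU / 3412 = 3,670 kWh heat; / 3.3 = 1,112 kWh in → × $0.316 = $351.43
Difference = |$407.77 − $351.43| = $56.34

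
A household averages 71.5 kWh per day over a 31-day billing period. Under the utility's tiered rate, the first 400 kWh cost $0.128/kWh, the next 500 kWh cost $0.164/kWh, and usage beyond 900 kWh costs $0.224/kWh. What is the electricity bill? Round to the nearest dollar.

Usage = 71.5 kWh/day × 31 days = 2216.5 kWh
First 400 kWh × $0.128 = $51.20
Next 500 kWh × $0.164 = $82.00
Remaining 1316.5 kWh × $0.224 = $294.90
Total = $428.10 ≈ $428

$428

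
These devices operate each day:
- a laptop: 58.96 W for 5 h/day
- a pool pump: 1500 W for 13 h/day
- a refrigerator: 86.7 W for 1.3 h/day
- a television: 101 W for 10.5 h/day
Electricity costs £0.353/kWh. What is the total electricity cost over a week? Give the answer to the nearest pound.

£52

laptop: 58.96 W × 5 h × 7 d = 2,064 Wh = 2.064 kWh
pool pump: 1500 W × 13 h × 7 d = 136,500 Wh = 136.5 kWh
refrigerator: 86.7 W × 1.3 h × 7 d = 789 Wh = 0.789 kWh
television: 101 W × 10.5 h × 7 d = 7,424 Wh = 7.423 kWh
Total energy = 2.064 + 136.5 + 0.789 + 7.423 = 146.8 kWh
Cost = 146.8 kWh × £0.353 = £51.81 ≈ £52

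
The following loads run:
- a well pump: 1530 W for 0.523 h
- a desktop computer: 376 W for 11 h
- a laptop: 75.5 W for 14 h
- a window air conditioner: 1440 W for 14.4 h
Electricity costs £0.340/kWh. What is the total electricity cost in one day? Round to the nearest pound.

£9

well pump: 1530 W × 0.523 h = 800 Wh = 0.8002 kWh
desktop computer: 376 W × 11 h = 4,136 Wh = 4.136 kWh
laptop: 75.5 W × 14 h = 1,057 Wh = 1.057 kWh
window air conditioner: 1440 W × 14.4 h = 20,736 Wh = 20.74 kWh
Total energy = 0.8002 + 4.136 + 1.057 + 20.74 = 26.73 kWh
Cost = 26.73 kWh × £0.340 = £9.09 ≈ £9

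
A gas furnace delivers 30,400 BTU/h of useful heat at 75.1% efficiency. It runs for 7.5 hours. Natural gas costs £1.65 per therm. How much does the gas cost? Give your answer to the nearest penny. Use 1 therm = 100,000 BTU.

£5.01

Heat delivered = 30,400 BTU/h × 7.5 h = 228,000 BTU
Gas input = 228,000 / 0.751 = 303,595 BTU
= 303,595 / 100,000 = 3.036 therm
Cost = 3.036 × £1.65/therm = £5.01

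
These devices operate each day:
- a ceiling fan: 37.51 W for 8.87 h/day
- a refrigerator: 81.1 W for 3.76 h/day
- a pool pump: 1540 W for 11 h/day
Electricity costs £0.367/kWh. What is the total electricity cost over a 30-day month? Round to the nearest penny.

£193.53

ceiling fan: 37.51 W × 8.87 h × 30 d = 9,981 Wh = 9.981 kWh
refrigerator: 81.1 W × 3.76 h × 30 d = 9,148 Wh = 9.148 kWh
pool pump: 1540 W × 11 h × 30 d = 508,200 Wh = 508.2 kWh
Total energy = 9.981 + 9.148 + 508.2 = 527.3 kWh
Cost = 527.3 kWh × £0.367 = £193.53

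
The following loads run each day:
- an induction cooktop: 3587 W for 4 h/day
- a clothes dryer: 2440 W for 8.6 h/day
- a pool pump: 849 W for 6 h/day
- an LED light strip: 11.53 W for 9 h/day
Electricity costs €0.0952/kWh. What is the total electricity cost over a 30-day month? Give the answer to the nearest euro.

induction cooktop: 3587 W × 4 h × 30 d = 430,440 Wh = 430.4 kWh
clothes dryer: 2440 W × 8.6 h × 30 d = 629,520 Wh = 629.5 kWh
pool pump: 849 W × 6 h × 30 d = 152,820 Wh = 152.8 kWh
LED light strip: 11.53 W × 9 h × 30 d = 3,113 Wh = 3.113 kWh
Total energy = 430.4 + 629.5 + 152.8 + 3.113 = 1,216 kWh
Cost = 1,216 kWh × €0.0952 = €115.75 ≈ €116

€116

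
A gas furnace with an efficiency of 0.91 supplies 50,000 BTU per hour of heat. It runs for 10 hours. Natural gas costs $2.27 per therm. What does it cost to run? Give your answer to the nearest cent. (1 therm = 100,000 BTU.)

Heat delivered = 50,000 BTU/h × 10 h = 500,000 BTU
Gas input = 500,000 / 0.91 = 549,451 BTU
= 549,451 / 100,000 = 5.495 therm
Cost = 5.495 × $2.27/therm = $12.47

$12.47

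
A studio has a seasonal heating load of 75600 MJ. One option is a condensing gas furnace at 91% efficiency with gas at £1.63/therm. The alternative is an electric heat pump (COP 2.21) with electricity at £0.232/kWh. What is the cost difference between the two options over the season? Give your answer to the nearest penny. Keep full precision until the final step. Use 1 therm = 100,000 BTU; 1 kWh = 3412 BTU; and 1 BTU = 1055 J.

£921.17

Heat load = 75600 MJ = 75,600,000,000 J / 1055 = 71,658,768 BTU
Gas: input = 71,658,768 / 0.91 = 78,745,899 BTU = 787.5 therm → 787.5 × £1.63 = £1,283.56
Heat pump: 71,658,768 BTU / 3412 = 21,000 kWh heat; / 2.21 = 9,503 kWh in → × £0.232 = £2,204.73
Difference = |£1,283.56 − £2,204.73| = £921.17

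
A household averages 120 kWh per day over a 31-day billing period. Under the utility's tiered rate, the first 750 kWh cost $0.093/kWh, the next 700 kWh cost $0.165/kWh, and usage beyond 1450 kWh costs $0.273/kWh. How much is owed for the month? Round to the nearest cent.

$804.96

Usage = 120 kWh/day × 31 days = 3720 kWh
First 750 kWh × $0.093 = $69.75
Next 700 kWh × $0.165 = $115.50
Remaining 2270 kWh × $0.273 = $619.71
Total = $804.96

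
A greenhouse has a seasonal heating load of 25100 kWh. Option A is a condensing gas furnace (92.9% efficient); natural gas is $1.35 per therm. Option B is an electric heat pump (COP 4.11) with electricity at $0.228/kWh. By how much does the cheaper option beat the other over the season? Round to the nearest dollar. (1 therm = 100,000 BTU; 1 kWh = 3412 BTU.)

$148

Heat load = 25100 kWh × 3412 = 85,641,200 BTU
Gas: input = 85,641,200 / 0.929 = 92,186,437 BTU = 921.9 therm → 921.9 × $1.35 = $1,244.52
Heat pump: 85,641,200 BTU / 3412 = 25,100 kWh heat; / 4.11 = 6,107 kWh in → × $0.228 = $1,392.41
Difference = |$1,244.52 − $1,392.41| = $147.89 ≈ $148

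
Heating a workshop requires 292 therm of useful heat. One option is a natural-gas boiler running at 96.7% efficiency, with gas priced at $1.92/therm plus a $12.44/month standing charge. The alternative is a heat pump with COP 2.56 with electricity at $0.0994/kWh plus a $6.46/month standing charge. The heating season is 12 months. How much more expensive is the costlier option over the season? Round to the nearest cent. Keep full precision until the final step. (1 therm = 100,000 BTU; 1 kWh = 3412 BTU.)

$319.24

Heat load = 292 therm × 100,000 = 29,200,000 BTU
Gas: input = 29,200,000 / 0.967 = 30,196,484 BTU = 302 therm → 302 × $1.92 = $579.77; + 12 × $12.44 standing = $729.05
Heat pump: 29,200,000 BTU / 3412 = 8,558 kWh heat; / 2.56 = 3,343 kWh in → × $0.0994 = $332.29; + 12 × $6.46 standing = $409.81
Difference = |$729.05 − $409.81| = $319.24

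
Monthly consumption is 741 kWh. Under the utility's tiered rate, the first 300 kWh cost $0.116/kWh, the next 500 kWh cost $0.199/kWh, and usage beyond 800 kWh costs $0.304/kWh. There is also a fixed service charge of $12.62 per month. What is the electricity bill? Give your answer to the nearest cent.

First 300 kWh × $0.116 = $34.80
Next 441 kWh × $0.199 = $87.76
Remaining tier: 0 kWh (not reached)
Energy charge = $122.56; + service $12.62 = $135.18

$135.18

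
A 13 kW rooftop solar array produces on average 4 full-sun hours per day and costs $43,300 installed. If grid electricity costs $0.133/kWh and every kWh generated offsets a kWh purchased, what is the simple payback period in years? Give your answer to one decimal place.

17.2 years

Daily generation = 13 kW × 4 h = 52 kWh
Annual generation = 52 × 365 = 18980 kWh
Annual savings = 18980 × $0.133 = $2,524.34
Payback = $43,300 / $2,524.34 = 17.2 years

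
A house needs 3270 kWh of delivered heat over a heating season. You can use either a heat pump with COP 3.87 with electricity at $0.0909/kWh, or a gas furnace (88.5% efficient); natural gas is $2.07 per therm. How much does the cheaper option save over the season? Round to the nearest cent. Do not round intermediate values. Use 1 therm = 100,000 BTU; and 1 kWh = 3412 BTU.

$184.16

Heat load = 3270 kWh × 3412 = 11,157,240 BTU
Gas: input = 11,157,240 / 0.885 = 12,607,051 BTU = 126.1 therm → 126.1 × $2.07 = $260.97
Heat pump: 11,157,240 BTU / 3412 = 3,270 kWh heat; / 3.87 = 845 kWh in → × $0.0909 = $76.81
Difference = |$260.97 − $76.81| = $184.16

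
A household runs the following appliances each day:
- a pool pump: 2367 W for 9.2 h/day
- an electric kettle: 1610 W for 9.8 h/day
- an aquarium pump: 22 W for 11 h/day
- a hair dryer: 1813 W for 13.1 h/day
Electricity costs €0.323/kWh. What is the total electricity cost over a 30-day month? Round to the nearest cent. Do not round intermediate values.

pool pump: 2367 W × 9.2 h × 30 d = 653,292 Wh = 653.3 kWh
electric kettle: 1610 W × 9.8 h × 30 d = 473,340 Wh = 473.3 kWh
aquarium pump: 22 W × 11 h × 30 d = 7,260 Wh = 7.26 kWh
hair dryer: 1813 W × 13.1 h × 30 d = 712,509 Wh = 712.5 kWh
Total energy = 653.3 + 473.3 + 7.26 + 712.5 = 1,846 kWh
Cost = 1,846 kWh × €0.323 = €596.39

€596.39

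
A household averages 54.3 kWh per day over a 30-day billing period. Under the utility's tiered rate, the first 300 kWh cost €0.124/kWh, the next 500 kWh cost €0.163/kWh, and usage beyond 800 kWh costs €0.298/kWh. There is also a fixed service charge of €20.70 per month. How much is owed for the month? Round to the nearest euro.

Usage = 54.3 kWh/day × 30 days = 1629 kWh
First 300 kWh × €0.124 = €37.20
Next 500 kWh × €0.163 = €81.50
Remaining 829 kWh × €0.298 = €247.04
Energy charge = €365.74; + service €20.70 = €386.44 ≈ €386

€386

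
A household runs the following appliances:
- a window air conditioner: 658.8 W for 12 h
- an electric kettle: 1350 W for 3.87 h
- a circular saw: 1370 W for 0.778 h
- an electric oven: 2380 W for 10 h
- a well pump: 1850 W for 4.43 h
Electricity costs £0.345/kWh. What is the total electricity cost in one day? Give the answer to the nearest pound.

window air conditioner: 658.8 W × 12 h = 7,906 Wh = 7.906 kWh
electric kettle: 1350 W × 3.87 h = 5,224 Wh = 5.224 kWh
circular saw: 1370 W × 0.778 h = 1,066 Wh = 1.066 kWh
electric oven: 2380 W × 10 h = 23,800 Wh = 23.8 kWh
well pump: 1850 W × 4.43 h = 8,196 Wh = 8.195 kWh
Total energy = 7.906 + 5.224 + 1.066 + 23.8 + 8.195 = 46.19 kWh
Cost = 46.19 kWh × £0.345 = £15.94 ≈ £16

£16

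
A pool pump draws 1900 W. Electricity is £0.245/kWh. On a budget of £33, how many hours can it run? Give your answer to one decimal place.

Energy budget = £33 / £0.245 per kWh = 134.7 kWh = 134,694 Wh
Runtime = 134,694 Wh / 1900 W = 70.89 h

70.9 h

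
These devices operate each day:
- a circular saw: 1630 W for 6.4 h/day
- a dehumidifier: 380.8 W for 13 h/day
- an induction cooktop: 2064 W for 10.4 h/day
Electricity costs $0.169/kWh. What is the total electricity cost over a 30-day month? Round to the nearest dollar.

$187

circular saw: 1630 W × 6.4 h × 30 d = 312,960 Wh = 313 kWh
dehumidifier: 380.8 W × 13 h × 30 d = 148,512 Wh = 148.5 kWh
induction cooktop: 2064 W × 10.4 h × 30 d = 643,968 Wh = 644 kWh
Total energy = 313 + 148.5 + 644 = 1,105 kWh
Cost = 1,105 kWh × $0.169 = $186.82 ≈ $187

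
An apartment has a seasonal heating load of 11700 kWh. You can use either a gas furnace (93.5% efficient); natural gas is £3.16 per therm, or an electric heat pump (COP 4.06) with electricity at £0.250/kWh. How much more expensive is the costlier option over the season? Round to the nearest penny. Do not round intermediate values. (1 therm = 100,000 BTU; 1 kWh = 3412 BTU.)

£628.74

Heat load = 11700 kWh × 3412 = 39,920,400 BTU
Gas: input = 39,920,400 / 0.935 = 42,695,615 BTU = 427 therm → 427 × £3.16 = £1,349.18
Heat pump: 39,920,400 BTU / 3412 = 11,700 kWh heat; / 4.06 = 2,882 kWh in → × £0.250 = £720.44
Difference = |£1,349.18 − £720.44| = £628.74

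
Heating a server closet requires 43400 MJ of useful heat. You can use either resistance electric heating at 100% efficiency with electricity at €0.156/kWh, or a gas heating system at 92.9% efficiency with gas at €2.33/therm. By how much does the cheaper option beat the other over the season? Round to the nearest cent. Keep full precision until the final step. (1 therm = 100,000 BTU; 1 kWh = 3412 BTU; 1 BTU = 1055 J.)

€849.09

Heat load = 43400 MJ = 43,400,000,000 J / 1055 = 41,137,441 BTU
Gas: input = 41,137,441 / 0.929 = 44,281,422 BTU = 442.8 therm → 442.8 × €2.33 = €1,031.76
Electric: 41,137,441 BTU / 3412 = 12,060 kWh → × €0.156 = €1,880.84
Difference = |€1,031.76 − €1,880.84| = €849.09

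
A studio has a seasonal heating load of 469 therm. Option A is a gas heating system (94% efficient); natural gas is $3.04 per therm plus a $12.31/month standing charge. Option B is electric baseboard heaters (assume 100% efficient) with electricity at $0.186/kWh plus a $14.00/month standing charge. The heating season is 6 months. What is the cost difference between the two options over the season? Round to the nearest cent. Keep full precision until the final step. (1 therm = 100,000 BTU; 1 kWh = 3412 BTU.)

Heat load = 469 therm × 100,000 = 46,900,000 BTU
Gas: input = 46,900,000 / 0.94 = 49,893,617 BTU = 498.9 therm → 498.9 × $3.04 = $1,516.77; + 6 × $12.31 standing = $1,590.63
Electric: 46,900,000 BTU / 3412 = 13,750 kWh → × $0.186 = $2,556.68; + 6 × $14.00 standing = $2,640.68
Difference = |$1,590.63 − $2,640.68| = $1,050.06

$1050.06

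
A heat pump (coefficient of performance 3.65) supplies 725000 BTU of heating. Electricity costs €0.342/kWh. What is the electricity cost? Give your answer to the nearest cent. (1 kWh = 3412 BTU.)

€19.91

Heat delivered = 725,000 BTU / 3412 = 212.5 kWh
Electrical input = 212.5 kWh / 3.65 = 58.22 kWh
Cost = 58.22 × €0.342/kWh = €19.91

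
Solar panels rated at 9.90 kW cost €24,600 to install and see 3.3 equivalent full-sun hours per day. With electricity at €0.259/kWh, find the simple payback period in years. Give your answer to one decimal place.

8.0 years

Daily generation = 9.90 kW × 3.3 h = 32.67 kWh
Annual generation = 32.67 × 365 = 11925 kWh
Annual savings = 11925 × €0.259 = €3,088.46
Payback = €24,600 / €3,088.46 = 7.97 years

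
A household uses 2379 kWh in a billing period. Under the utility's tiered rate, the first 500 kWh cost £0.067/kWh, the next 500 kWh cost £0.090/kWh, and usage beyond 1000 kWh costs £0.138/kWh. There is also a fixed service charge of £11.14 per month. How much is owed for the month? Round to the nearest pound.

First 500 kWh × £0.067 = £33.50
Next 500 kWh × £0.090 = £45.00
Remaining 1379 kWh × £0.138 = £190.30
Energy charge = £268.80; + service £11.14 = £279.94 ≈ £280

£280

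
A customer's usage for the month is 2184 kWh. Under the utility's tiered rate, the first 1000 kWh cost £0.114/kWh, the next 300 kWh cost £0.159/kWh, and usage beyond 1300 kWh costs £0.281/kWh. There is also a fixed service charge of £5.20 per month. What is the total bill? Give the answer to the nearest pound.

£415

First 1000 kWh × £0.114 = £114.00
Next 300 kWh × £0.159 = £47.70
Remaining 884 kWh × £0.281 = £248.40
Energy charge = £410.10; + service £5.20 = £415.30 ≈ £415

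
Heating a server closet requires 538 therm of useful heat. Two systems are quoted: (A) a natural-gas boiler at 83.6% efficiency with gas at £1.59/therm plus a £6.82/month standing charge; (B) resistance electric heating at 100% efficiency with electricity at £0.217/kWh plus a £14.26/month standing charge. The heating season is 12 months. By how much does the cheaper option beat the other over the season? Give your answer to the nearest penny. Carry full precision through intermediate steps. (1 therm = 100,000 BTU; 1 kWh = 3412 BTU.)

£2487.68

Heat load = 538 therm × 100,000 = 53,800,000 BTU
Gas: input = 53,800,000 / 0.836 = 64,354,067 BTU = 643.5 therm → 643.5 × £1.59 = £1,023.23; + 12 × £6.82 standing = £1,105.07
Electric: 53,800,000 BTU / 3412 = 15,770 kWh → × £0.217 = £3,421.63; + 12 × £14.26 standing = £3,592.75
Difference = |£1,105.07 − £3,592.75| = £2,487.68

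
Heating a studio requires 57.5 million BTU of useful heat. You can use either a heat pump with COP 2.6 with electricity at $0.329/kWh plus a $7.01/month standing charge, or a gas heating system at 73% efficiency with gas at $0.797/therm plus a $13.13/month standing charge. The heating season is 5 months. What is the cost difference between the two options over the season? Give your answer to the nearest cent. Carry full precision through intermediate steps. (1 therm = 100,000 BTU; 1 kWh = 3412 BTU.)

$1474.09

Heat load = 57.5 × 10⁶ BTU = 57,500,000 BTU
Gas: input = 57,500,000 / 0.73 = 78,767,123 BTU = 787.7 therm → 787.7 × $0.797 = $627.77; + 5 × $13.13 standing = $693.42
Heat pump: 57,500,000 BTU / 3412 = 16,850 kWh heat; / 2.6 = 6,482 kWh in → × $0.329 = $2,132.46; + 5 × $7.01 standing = $2,167.51
Difference = |$693.42 − $2,167.51| = $1,474.09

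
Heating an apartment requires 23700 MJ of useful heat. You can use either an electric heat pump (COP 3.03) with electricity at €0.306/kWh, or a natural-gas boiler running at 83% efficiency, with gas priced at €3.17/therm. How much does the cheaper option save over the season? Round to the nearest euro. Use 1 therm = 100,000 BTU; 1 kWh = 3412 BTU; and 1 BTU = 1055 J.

Heat load = 23700 MJ = 23,700,000,000 J / 1055 = 22,464,455 BTU
Gas: input = 22,464,455 / 0.83 = 27,065,608 BTU = 270.7 therm → 270.7 × €3.17 = €857.98
Heat pump: 22,464,455 BTU / 3412 = 6,584 kWh heat; / 3.03 = 2,173 kWh in → × €0.306 = €664.91
Difference = |€857.98 − €664.91| = €193.07 ≈ €193

€193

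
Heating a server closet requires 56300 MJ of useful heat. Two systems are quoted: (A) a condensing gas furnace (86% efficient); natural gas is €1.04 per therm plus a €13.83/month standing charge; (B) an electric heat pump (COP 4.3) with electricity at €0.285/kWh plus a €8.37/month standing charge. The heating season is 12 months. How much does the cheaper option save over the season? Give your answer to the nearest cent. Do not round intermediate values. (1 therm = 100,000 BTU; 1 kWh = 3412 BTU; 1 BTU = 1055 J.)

€325.77

Heat load = 56300 MJ = 56,300,000,000 J / 1055 = 53,364,929 BTU
Gas: input = 53,364,929 / 0.86 = 62,052,243 BTU = 620.5 therm → 620.5 × €1.04 = €645.34; + 12 × €13.83 standing = €811.30
Heat pump: 53,364,929 BTU / 3412 = 15,640 kWh heat; / 4.3 = 3,637 kWh in → × €0.285 = €1,036.63; + 12 × €8.37 standing = €1,137.07
Difference = |€811.30 − €1,137.07| = €325.77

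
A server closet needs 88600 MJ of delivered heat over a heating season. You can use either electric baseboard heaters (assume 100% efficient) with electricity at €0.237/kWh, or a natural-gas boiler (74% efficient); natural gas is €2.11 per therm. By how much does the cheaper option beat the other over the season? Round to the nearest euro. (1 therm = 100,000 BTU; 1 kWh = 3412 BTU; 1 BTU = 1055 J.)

Heat load = 88600 MJ = 88,600,000,000 J / 1055 = 83,981,043 BTU
Gas: input = 83,981,043 / 0.74 = 113,487,895 BTU = 1,135 therm → 1,135 × €2.11 = €2,394.59
Electric: 83,981,043 BTU / 3412 = 24,610 kWh → × €0.237 = €5,833.38
Difference = |€2,394.59 − €5,833.38| = €3,438.79 ≈ €3439

€3439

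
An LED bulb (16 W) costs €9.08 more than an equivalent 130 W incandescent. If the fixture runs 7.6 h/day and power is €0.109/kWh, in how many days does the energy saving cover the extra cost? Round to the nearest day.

Power saved = 130 − 16 = 114 W
Daily energy saved = 114 W × 7.6 h = 866.4 Wh = 0.8664 kWh
Daily savings = 0.8664 × €0.109 = €0.0944
Payback = €9.08 / €0.0944 per day = 96.15 days

96 days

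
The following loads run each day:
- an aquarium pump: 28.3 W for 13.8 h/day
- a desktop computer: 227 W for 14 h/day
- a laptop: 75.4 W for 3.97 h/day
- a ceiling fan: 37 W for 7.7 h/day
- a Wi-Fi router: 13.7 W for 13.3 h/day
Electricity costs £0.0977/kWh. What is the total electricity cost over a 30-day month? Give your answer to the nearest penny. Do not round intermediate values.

£12.71

aquarium pump: 28.3 W × 13.8 h × 30 d = 11,716 Wh = 11.72 kWh
desktop computer: 227 W × 14 h × 30 d = 95,340 Wh = 95.34 kWh
laptop: 75.4 W × 3.97 h × 30 d = 8,980 Wh = 8.98 kWh
ceiling fan: 37 W × 7.7 h × 30 d = 8,547 Wh = 8.547 kWh
Wi-Fi router: 13.7 W × 13.3 h × 30 d = 5,466 Wh = 5.466 kWh
Total energy = 11.72 + 95.34 + 8.98 + 8.547 + 5.466 = 130 kWh
Cost = 130 kWh × £0.0977 = £12.71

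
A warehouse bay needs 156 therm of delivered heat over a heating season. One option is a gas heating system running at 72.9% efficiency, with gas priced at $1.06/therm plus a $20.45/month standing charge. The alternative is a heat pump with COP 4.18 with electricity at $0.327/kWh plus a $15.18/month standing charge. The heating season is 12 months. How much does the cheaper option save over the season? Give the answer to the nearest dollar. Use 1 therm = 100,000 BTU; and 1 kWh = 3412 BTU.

Heat load = 156 therm × 100,000 = 15,600,000 BTU
Gas: input = 15,600,000 / 0.729 = 21,399,177 BTU = 214 therm → 214 × $1.06 = $226.83; + 12 × $20.45 standing = $472.23
Heat pump: 15,600,000 BTU / 3412 = 4,572 kWh heat; / 4.18 = 1,094 kWh in → × $0.327 = $357.67; + 12 × $15.18 standing = $539.83
Difference = |$472.23 − $539.83| = $67.60 ≈ $68

$68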